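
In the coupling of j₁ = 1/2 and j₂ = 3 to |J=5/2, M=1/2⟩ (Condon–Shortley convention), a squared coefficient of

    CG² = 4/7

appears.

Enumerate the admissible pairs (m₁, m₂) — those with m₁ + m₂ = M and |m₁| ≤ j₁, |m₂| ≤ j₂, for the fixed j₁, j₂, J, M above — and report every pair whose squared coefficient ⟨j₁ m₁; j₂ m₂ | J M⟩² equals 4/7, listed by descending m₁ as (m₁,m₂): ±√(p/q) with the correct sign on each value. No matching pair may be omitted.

Admissible pairs with m₁+m₂ = M = 1/2: (-1/2,1), (1/2,0)
  (m₁,m₂)=(1/2,0): CG² = 3/7, CG = +√(3/7)
  (m₁,m₂)=(-1/2,1): CG² = 4/7, CG = −√(4/7)   ← matches the target
Pairs with CG² = 4/7: (-1/2,1): −√(4/7)

(-1/2,1): −√(4/7)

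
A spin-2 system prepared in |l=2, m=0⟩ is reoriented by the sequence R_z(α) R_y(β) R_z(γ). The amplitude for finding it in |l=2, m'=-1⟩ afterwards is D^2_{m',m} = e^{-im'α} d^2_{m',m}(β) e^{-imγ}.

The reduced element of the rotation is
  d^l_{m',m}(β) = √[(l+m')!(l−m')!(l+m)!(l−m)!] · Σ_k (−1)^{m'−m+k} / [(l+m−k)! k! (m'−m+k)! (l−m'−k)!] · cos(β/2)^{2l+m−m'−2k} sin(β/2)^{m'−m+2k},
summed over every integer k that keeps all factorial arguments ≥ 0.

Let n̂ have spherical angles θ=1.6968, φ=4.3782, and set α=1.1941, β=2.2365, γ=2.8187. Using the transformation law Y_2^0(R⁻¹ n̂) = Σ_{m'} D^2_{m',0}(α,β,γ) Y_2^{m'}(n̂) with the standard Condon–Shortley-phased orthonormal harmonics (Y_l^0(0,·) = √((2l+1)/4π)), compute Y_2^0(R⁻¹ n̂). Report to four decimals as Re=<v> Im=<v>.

Re=0.1508 Im=0.0000

Need the full column D^2_{m',0} for m'=−2..2 at α=1.1941, β=2.2365, γ=2.8187.
cos(β/2)=0.437257, sin(β/2)=0.899337
d^2_{-2,0}: single k=2 term ⇒ +0.378786;  D = -0.276276+0.259134i
d^2_{-1,0}: k∈[1..2] ⇒ +0.184165 -0.779075 = -0.594909;  D = -0.218838-0.553197i
d^2_{0,0}: k∈[0..2] ⇒ +0.036555 -0.618555 +0.654168 = +0.072168;  D = +0.072168+0.000000i
d^2_{1,0}: k∈[0..1] ⇒ -0.184165 +0.779075 = +0.594909;  D = +0.218838-0.553197i
d^2_{2,0}: single k=0 term ⇒ +0.378786;  D = -0.276276-0.259134i
Y_2^{m'}(θ=1.6968,φ=4.3782) and Σ D·Y over m':
  (-0.2763+0.2591i)·(-0.2984-0.2356i)  (-0.2188-0.5532i)·(+0.0316-0.0910i)  (+0.0722+0.0000i)·(-0.3004+0.0000i)  (+0.2188-0.5532i)·(-0.0316-0.0910i)  (-0.2763-0.2591i)·(-0.2984+0.2356i)
Y_2^0(R⁻¹ n̂) = +0.150790+0.000000i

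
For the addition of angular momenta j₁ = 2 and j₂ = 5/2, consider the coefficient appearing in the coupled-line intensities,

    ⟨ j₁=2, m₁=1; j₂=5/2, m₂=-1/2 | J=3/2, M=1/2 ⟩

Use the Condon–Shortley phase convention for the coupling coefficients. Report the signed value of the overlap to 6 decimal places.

j₁+j₂−J=3  J+j₁−j₂=1  J−j₁+j₂=2  j₁+j₂+J+1=7
(j₁±m₁, j₂±m₂, J±M) = (3,1,2,3,2,1)
P² = 48/35
sum k=0..1:
  [0] +1/12 = 1/12
  [1] −1/2 = -1/2
S = -5/12
C² = P²·S² = 5/21 ; C = -0.487950

-0.487950  (= −√(5/21))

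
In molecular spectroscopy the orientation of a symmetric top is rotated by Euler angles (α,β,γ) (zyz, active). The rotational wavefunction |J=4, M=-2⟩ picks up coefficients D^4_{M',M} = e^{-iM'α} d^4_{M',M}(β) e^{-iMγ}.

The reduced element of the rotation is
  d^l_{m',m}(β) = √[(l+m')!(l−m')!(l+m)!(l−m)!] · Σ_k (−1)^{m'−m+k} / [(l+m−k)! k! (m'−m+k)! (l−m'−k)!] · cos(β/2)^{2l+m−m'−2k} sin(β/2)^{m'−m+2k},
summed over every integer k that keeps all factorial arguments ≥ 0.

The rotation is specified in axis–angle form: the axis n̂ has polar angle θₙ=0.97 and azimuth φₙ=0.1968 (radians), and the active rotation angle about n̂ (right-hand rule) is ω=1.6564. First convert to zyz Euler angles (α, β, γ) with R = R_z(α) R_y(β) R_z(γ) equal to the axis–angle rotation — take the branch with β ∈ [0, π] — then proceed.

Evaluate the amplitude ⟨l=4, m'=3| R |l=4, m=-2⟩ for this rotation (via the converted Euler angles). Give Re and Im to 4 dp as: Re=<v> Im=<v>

Axis–angle → zyz. n̂ = (sinθₙcosφₙ, sinθₙsinφₙ, cosθₙ) = (+0.808963, +0.161292, +0.565300), ω = 1.6564.
R = I cosω + sinω [n̂]ₓ + (1−cosω) n̂n̂ᵀ gives
  R = [+0.624875, -0.421595, +0.657107; +0.704864, -0.057260, -0.707027; +0.335705, +0.904975, +0.261387]
β = atan2(√(R₁₃²+R₂₃²), R₃₃) = 1.306338; α = atan2(R₂₃, R₁₃) mod 2π = 5.461209; γ = atan2(R₃₂, −R₃₁) mod 2π = 1.926016
Split into d^4_{3,-2}(β=1.3063) × two z-phases.
c=cos(1.306338/2)=0.794162, s=sin(1.306338/2)=0.607706; N=√[5040·1·2·720]=2693.993318
The bounds max(0,m−m')=0 and min(l+m,l−m')=1 give 2 terms
  k=0: (−1)^5·2693.9933/(240)·0.7942^3·0.6077^5 = -0.465994
  k=1: (−1)^6·2693.9933/(720)·0.7942^1·0.6077^7 = +0.090955
d^4_{3,-2}(1.3063) = -0.465994 +0.090955 = -0.375039
D = (-0.780293+0.625414i)·(-0.375039)·(-0.758076-0.652167i) = -0.374812-0.013040i

Re=-0.3748 Im=-0.0130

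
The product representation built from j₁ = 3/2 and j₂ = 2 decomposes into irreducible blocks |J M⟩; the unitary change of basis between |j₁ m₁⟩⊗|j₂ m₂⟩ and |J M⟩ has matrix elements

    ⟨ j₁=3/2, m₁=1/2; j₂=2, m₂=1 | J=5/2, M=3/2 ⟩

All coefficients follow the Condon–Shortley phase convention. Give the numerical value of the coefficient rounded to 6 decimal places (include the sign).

√[6·1!2!3!/7! · 2!1!3!1!4!1!] = √(144/35)
  +(−1)^0/∏(0,1,1,3,1,0)! = 1/6  (running 1/6)
  +(−1)^1/∏(1,0,0,2,2,1)! = -1/4  (running -1/12)
⟨..|..⟩ = √(144/35)·(-1/12) = -0.169031

-0.169031  (= −√(1/35))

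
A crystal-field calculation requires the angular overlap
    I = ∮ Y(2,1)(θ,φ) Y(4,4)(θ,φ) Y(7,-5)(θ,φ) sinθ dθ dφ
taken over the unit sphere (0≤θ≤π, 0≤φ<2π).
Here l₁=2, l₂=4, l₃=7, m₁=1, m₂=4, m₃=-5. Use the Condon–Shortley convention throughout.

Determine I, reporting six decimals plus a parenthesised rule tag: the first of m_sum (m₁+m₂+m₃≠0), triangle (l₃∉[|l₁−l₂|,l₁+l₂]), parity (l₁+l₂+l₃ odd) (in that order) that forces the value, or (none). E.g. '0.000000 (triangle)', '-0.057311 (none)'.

0.000000 (triangle)

triangle: need 2≤l₃≤6, have 7; I=0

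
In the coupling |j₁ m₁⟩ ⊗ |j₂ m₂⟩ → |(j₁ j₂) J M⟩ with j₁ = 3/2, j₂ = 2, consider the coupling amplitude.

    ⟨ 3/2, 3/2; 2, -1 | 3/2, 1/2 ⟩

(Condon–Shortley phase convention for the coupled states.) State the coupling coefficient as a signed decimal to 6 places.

j₁+j₂−J=2  J+j₁−j₂=1  J−j₁+j₂=2  j₁+j₂+J+1=6
(j₁±m₁, j₂±m₂, J±M) = (3,0,1,3,2,1)
P² = 8/5
sum k=0..0:
  [0] +1/2 = 1/2
S = 1/2
C² = P²·S² = 2/5 ; C = +0.632456

+√(2/5) = +0.632456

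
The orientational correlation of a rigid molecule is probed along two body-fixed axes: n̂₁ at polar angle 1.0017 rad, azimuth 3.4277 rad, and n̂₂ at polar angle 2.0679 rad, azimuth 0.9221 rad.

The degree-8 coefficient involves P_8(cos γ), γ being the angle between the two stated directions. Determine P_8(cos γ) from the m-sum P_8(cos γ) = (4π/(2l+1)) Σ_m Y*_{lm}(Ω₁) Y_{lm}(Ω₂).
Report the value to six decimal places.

-0.283124

Addition theorem: P_8(cos γ) = (4π/17) Σ_m Y*_{lm}(Ω₁) Y_{lm}(Ω₂), m = −8…8:
  m=-8: Y*=-0.085989+0.098426i  Y=+0.084339-0.163120i  product +0.008803+0.022328i
  m=-7: Y*=+0.140006-0.303709i  Y=-0.392672+0.068017i  product -0.034319+0.128781i
  m=-6: Y*=-0.065598+0.446574i  Y=+0.306080+0.285478i  product -0.147565+0.117961i
  m=-5: Y*=-0.035229-0.249520i  Y=+0.008510-0.083231i  product -0.021068+0.000809i
  m=-4: Y*=-0.075313-0.165804i  Y=+0.267540-0.162857i  product -0.047152-0.032094i
  m=-3: Y*=+0.232006+0.268575i  Y=-0.235756-0.092879i  product -0.029752-0.084867i
  m=-2: Y*=+0.005009+0.003226i  Y=-0.053219-0.189779i  product +0.000346-0.001122i
  m=-1: Y*=-0.332357-0.097772i  Y=-0.179535+0.236807i  product +0.082823-0.061151i
  m=+0: Y*=+0.046361-0.000000i  Y=-0.156341+0.000000i  product -0.007248+0.000000i
  m=+1: Y*=+0.332357-0.097772i  Y=+0.179535+0.236807i  product +0.082823+0.061151i
  m=+2: Y*=+0.005009-0.003226i  Y=-0.053219+0.189779i  product +0.000346+0.001122i
  m=+3: Y*=-0.232006+0.268575i  Y=+0.235756-0.092879i  product -0.029752+0.084867i
  m=+4: Y*=-0.075313+0.165804i  Y=+0.267540+0.162857i  product -0.047152+0.032094i
  m=+5: Y*=+0.035229-0.249520i  Y=-0.008510-0.083231i  product -0.021068-0.000809i
  m=+6: Y*=-0.065598-0.446574i  Y=+0.306080-0.285478i  product -0.147565-0.117961i
  m=+7: Y*=-0.140006-0.303709i  Y=+0.392672+0.068017i  product -0.034319-0.128781i
  m=+8: Y*=-0.085989-0.098426i  Y=+0.084339+0.163120i  product +0.008803-0.022328i
Accumulated sum -0.383015+0.000000i; after 4π/(2l+1) scaling, -0.283124+0.000000i ⇒ P_8 = -0.283124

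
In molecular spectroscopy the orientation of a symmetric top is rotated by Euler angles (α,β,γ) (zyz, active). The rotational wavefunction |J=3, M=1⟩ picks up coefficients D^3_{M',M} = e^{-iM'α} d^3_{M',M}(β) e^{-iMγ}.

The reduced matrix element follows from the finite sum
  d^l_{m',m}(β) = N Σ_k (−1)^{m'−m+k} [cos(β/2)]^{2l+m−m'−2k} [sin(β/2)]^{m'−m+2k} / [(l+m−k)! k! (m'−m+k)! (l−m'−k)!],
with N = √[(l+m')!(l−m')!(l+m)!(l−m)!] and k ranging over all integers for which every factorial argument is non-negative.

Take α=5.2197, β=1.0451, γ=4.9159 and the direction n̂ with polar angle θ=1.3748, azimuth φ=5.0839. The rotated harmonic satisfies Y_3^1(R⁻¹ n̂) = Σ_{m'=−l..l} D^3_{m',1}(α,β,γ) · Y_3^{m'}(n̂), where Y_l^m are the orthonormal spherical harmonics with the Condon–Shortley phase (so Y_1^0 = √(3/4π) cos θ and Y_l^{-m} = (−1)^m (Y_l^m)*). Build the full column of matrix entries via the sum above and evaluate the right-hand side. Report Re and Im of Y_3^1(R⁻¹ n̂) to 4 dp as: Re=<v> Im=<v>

Need the full column D^3_{m',1} for m'=−3..3 at α=5.2197, β=1.0451, γ=4.9159.
cos(β/2)=0.866549, sin(β/2)=0.499091
d^3_{-3,1}: single k=4 term ⇒ +0.180448;  D = -0.045059-0.174732i
d^3_{-2,1}: k∈[3..4] ⇒ +0.511623 -0.084858 = +0.426765;  D = +0.309427-0.293910i
d^3_{-1,1}: k∈[2..4] ⇒ +0.842723 -0.372732 +0.015455 = +0.485446;  D = +0.463215+0.145220i
d^3_{0,1}: k∈[1..3] ⇒ +0.844767 -0.840683 +0.092958 = +0.097042;  D = +0.019613+0.095040i
d^3_{1,1}: k∈[0..2] ⇒ +0.423409 -1.123630 +0.279549 = -0.420672;  D = +0.318796-0.274471i
d^3_{2,1}: k∈[0..1] ⇒ -0.771164 +0.511623 = -0.259540;  D = +0.243567+0.089645i
d^3_{3,1}: single k=0 term ⇒ +0.543975;  D = -0.083790-0.537483i
Y_3^{m'}(θ=1.3748,φ=5.0839) and Σ D·Y over m':
  (-0.0451-0.1747i)·(-0.3534-0.1735i)  (+0.3094-0.2939i)·(-0.1410+0.1295i)  (+0.4632+0.1452i)·(-0.0933-0.2394i)  (+0.0196+0.0950i)·(-0.2042+0.0000i)  (+0.3188-0.2745i)·(+0.0933-0.2394i)  (+0.2436+0.0896i)·(-0.1410-0.1295i)  (-0.0838-0.5375i)·(+0.3534-0.1735i)
Y_3^1(R⁻¹ n̂) = -0.213940-0.314255i

Re=-0.2139 Im=-0.3143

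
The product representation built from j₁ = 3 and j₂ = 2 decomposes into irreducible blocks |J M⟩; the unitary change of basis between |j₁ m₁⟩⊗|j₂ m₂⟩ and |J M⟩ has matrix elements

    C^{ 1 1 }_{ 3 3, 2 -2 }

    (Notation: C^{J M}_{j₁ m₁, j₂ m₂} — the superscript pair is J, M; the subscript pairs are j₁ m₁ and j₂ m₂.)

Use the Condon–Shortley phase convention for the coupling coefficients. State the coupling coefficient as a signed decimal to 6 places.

triangle: 4!*2!*0!/7! = 48/5040
(j±m)!: 6!*0!*0!*4!*2!*0! = 34560
prefactor² = (2J+1)*Δ*N² = 6912/7
  k=0: +1/(0!*4!*0!*0!*2!*0!) = 1/48
Σ = 1/48  ⇒  CG² = 6912/7*(1/48)² = 3/7
CG = +√(3/7) = +0.654654

+√(3/7) ≈ +0.654654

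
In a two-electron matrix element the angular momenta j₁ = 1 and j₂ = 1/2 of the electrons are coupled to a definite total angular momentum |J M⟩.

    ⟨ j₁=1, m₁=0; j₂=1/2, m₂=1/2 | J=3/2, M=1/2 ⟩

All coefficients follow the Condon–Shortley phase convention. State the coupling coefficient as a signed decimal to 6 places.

√[4·0!2!1!/4! · 1!1!1!0!2!1!] = √(2/3)
  +(−1)^0/∏(0,0,1,1,1,0)! = 1  (running 1)
⟨..|..⟩ = √(2/3)·(1) = +0.816497

+0.816497  (= +√(2/3))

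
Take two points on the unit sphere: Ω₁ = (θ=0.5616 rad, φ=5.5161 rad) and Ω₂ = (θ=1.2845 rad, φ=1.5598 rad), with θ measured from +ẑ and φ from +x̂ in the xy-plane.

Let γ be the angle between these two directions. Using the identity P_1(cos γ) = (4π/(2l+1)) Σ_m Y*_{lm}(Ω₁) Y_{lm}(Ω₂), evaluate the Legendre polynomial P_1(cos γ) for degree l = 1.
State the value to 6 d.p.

Summing Y*_{l m}(θ₁,φ₁)·Y_{l m}(θ₂,φ₂) over m ∈ [−1, 1]; prefactor 4π/(2·1+1) = 4.188790:
  term(m=-1) = (-0.041837, -0.044364)   from Y*(Ω₁)=(0.132461, -0.127696), Y(Ω₂)=(0.003644, -0.331411)
  term(m=+0) = (0.057063, 0.000000)   from Y*(Ω₁)=(0.413555, -0.000000), Y(Ω₂)=(0.137982, 0.000000)
  term(m=+1) = (-0.041837, 0.044364)   from Y*(Ω₁)=(-0.132461, -0.127696), Y(Ω₂)=(-0.003644, -0.331411)
Total Σ_m = (-0.026611, 0.000000). Multiply by 4.188790: (-0.111469, 0.000000). P_1(cos γ) = -0.111469

-0.111469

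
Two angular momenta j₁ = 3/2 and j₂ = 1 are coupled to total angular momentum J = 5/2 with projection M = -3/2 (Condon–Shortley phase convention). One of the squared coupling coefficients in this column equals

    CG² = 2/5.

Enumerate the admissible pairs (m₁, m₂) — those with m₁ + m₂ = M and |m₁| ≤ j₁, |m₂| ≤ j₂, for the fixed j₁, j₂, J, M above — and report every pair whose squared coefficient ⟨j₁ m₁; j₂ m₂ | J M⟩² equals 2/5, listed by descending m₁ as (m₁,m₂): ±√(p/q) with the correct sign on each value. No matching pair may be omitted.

(-3/2,0): +√(2/5)

Admissible pairs with m₁+m₂ = M = -3/2: (-3/2,0), (-1/2,-1)
  (m₁,m₂)=(-1/2,-1): CG² = 3/5, CG = +√(3/5)
  (m₁,m₂)=(-3/2,0): CG² = 2/5, CG = +√(2/5)   ← matches the target
Pairs with CG² = 2/5: (-3/2,0): +√(2/5)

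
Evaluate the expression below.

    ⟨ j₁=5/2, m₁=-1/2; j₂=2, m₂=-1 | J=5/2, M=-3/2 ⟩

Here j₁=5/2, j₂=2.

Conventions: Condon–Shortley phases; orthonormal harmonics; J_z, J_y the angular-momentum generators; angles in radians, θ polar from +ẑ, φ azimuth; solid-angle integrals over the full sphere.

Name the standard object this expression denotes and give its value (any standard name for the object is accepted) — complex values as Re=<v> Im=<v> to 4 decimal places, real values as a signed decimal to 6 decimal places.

This is a Clebsch–Gordan (vector-coupling) coefficient.
j₁+j₂−J=2  J+j₁−j₂=3  J−j₁+j₂=2  j₁+j₂+J+1=8
(j₁±m₁, j₂±m₂, J±M) = (2,3,1,3,1,4)
P² = 216/35
sum k=0..1:
  [0] +1/12 = 1/12
  [1] −1/4 = -1/4
S = -1/6
C² = P²·S² = 6/35 ; C = -0.414039

Clebsch–Gordan coefficient, −√(6/35) ≈ -0.414039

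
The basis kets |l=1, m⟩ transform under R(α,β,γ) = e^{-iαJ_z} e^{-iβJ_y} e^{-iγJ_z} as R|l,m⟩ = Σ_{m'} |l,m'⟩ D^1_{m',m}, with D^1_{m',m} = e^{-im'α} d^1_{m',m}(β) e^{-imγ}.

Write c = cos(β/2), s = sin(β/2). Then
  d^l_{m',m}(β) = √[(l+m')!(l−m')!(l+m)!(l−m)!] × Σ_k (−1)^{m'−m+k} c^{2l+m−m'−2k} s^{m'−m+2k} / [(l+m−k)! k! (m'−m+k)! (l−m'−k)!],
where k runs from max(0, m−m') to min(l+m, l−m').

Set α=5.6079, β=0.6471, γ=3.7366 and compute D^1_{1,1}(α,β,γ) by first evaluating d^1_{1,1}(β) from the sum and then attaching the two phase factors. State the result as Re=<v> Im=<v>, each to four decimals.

Re=-0.8960 Im=-0.0721

First d^1_{1,1}(β=0.6471), then the phase factors e^{-i(1)α} and e^{-i(1)γ}:
Half-angle: c=0.948113, s=0.317934. N=√(2·1·2·1)=2.000000
k∈{0} keeps every argument non-negative
  k=0: (−1)^0·2.0000/(2)·0.9481^2·0.3179^0 = +0.898918
d^1_{1,1}(0.6471) = +0.898918
Phases: e^{-i·(1)·5.6079}=+0.780529+0.625120i, e^{-i·(1)·3.7366}=-0.828144+0.560515i ⇒ D=-0.896023-0.072086i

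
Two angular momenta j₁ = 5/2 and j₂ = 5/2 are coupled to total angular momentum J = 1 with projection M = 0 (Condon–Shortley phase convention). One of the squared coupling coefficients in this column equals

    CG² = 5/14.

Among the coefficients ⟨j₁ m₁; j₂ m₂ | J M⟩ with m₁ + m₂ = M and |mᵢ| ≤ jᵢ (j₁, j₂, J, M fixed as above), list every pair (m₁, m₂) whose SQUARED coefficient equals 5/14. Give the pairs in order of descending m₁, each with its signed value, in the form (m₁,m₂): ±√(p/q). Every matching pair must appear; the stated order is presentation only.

Admissible pairs with m₁+m₂ = M = 0: (-5/2,5/2), (-3/2,3/2), (-1/2,1/2), (1/2,-1/2), (3/2,-3/2), (5/2,-5/2)
  (m₁,m₂)=(5/2,-5/2): CG² = 5/14, CG = +√(5/14)   ← matches the target
  (m₁,m₂)=(3/2,-3/2): CG² = 9/70, CG = −√(9/70)
  (m₁,m₂)=(1/2,-1/2): CG² = 1/70, CG = +√(1/70)
  (m₁,m₂)=(-1/2,1/2): CG² = 1/70, CG = +√(1/70)
  (m₁,m₂)=(-3/2,3/2): CG² = 9/70, CG = −√(9/70)
  (m₁,m₂)=(-5/2,5/2): CG² = 5/14, CG = +√(5/14)   ← matches the target
Pairs with CG² = 5/14: (5/2,-5/2): +√(5/14); (-5/2,5/2): +√(5/14)

(5/2,-5/2): +√(5/14); (-5/2,5/2): +√(5/14)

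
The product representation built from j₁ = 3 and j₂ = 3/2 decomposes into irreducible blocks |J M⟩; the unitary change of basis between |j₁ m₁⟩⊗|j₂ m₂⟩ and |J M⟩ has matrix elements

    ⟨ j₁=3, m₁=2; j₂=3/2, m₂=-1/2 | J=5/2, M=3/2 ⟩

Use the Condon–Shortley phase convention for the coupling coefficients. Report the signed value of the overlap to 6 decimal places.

+0.267261

triangle: 2!·4!·1!/8! = 48/40320
(j±m)!: 5!·1!·1!·2!·4!·1! = 5760
prefactor² = (2J+1)·Δ·N² = 288/7
  k=0: +1/(0!·2!·1!·1!·3!·0!) = 1/12
  k=1: −1/(1!·1!·0!·0!·4!·1!) = -1/24
Σ = 1/24  ⇒  CG² = 288/7·(1/24)² = 1/14
CG = +√(1/14) = +0.267261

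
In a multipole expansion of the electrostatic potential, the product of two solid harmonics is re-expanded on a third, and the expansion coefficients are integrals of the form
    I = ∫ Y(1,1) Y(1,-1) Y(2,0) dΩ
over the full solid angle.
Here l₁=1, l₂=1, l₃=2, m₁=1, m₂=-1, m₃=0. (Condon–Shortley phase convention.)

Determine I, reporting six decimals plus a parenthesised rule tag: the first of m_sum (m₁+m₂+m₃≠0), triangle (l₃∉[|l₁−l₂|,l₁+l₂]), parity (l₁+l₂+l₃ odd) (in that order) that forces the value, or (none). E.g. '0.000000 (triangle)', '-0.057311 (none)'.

0.126157 (none)

Checks pass: Σm=0; 4 even; l₃=2∈[0,2].
(2·1+1)(2·1+1)(2·2+1) = 45
Δ: 0! 2! 2! / 5! → 1/30
sum: t=0:+1/1 = 1/1
3j²(1 1 2; 0 0 0) = Δ·Π!·Σ² = 2/15  (sign +1)
sum: t=0:+1/4 = 1/4
3j²(1 1 2; 1 -1 0) = Δ·Π!·Σ² = 1/30  (sign +1)
combine: 4πI² = 45·2/15·1/30 = 1/5
take √, sign +1: I = 0.12615663
No selection rule forces the value: the integral is nonzero (none).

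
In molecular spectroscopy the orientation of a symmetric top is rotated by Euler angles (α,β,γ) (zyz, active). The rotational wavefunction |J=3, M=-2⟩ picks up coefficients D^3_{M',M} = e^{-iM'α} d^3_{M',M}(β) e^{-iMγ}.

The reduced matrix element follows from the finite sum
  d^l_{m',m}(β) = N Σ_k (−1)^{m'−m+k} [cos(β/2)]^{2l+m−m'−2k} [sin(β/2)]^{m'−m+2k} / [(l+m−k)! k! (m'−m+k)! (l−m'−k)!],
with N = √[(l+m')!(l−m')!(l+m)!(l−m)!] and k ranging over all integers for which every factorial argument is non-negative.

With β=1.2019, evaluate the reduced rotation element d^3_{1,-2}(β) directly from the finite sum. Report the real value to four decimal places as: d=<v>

d=-0.4908

d^3_{1,-2}(β=1.2019) via the finite sum:
c=cos(1.201900/2)=0.824799, s=sin(1.201900/2)=0.565426; N=√[24·2·1·120]=75.894664
k∈{0,1} keeps every argument non-negative
  k=0: (−1)^3·75.8947/(12)·0.8248^3·0.5654^3 = -0.641508
  k=1: (−1)^4·75.8947/(24)·0.8248^1·0.5654^5 = +0.150740
d^3_{1,-2}(1.2019) = -0.641508 +0.150740 = -0.490768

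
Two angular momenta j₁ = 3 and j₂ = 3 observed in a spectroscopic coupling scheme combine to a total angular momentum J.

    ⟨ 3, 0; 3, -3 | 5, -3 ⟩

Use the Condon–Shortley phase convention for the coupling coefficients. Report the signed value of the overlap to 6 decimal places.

+0.577350  (= +√(1/3))

triangle: 1!*5!*5!/12! = 14400/479001600
(j±m)!: 3!*3!*0!*6!*2!*8! = 2090188800
prefactor² = (2J+1)*Δ*N² = 691200
  k=0: +1/(0!*1!*3!*0!*2!*5!) = 1/1440
Σ = 1/1440  ⇒  CG² = 691200*(1/1440)² = 1/3
CG = +√(1/3) = +0.577350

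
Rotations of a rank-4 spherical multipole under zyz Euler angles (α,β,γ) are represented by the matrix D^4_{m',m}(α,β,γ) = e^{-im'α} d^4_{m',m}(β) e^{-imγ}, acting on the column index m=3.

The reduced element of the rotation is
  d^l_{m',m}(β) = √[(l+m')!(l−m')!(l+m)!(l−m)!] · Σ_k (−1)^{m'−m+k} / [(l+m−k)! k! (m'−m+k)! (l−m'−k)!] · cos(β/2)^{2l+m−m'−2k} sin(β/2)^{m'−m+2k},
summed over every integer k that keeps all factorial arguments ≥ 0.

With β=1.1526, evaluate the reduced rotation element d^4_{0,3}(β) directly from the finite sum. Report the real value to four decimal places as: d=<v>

d^4_{0,3}(β=1.1526) via the finite sum:
c=cos(1.152600/2)=0.838485, s=sin(1.152600/2)=0.544925; N=√[24·24·5040·1]=1703.830978
The bounds max(0,m−m')=3 and min(l+m,l−m')=4 give 2 terms
  k=3: (−1)^0·1703.8310/(144)·0.8385^5·0.5449^3 = +0.793506
  k=4: (−1)^1·1703.8310/(144)·0.8385^3·0.5449^5 = -0.335146
d^4_{0,3}(1.1526) = +0.793506 -0.335146 = +0.458360

d=0.4584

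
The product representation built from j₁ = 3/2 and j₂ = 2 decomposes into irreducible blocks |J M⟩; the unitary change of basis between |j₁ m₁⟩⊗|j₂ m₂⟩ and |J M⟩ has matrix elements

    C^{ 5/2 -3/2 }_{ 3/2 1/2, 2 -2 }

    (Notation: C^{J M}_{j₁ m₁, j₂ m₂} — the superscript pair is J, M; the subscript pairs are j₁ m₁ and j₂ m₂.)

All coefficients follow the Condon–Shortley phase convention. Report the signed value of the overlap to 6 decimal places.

j₁+j₂−J=1  J+j₁−j₂=2  J−j₁+j₂=3  j₁+j₂+J+1=7
(j₁±m₁, j₂±m₂, J±M) = (2,1,0,4,1,4)
P² = 576/35
sum k=0..0:
  [0] +1/6 = 1/6
S = 1/6
C² = P²·S² = 16/35 ; C = +0.676123

+√(16/35) = +0.676123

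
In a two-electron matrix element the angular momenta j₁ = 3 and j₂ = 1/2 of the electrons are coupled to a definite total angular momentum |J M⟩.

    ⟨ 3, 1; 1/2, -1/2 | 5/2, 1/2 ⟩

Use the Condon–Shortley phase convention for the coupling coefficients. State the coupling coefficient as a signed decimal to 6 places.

+√(4/7) = +0.755929

√[6·1!5!0!/7! · 4!2!0!1!3!2!] = √(576/7)
  +(−1)^0/∏(0,1,2,0,3,0)! = 1/12  (running 1/12)
⟨..|..⟩ = √(576/7)·(1/12) = +0.755929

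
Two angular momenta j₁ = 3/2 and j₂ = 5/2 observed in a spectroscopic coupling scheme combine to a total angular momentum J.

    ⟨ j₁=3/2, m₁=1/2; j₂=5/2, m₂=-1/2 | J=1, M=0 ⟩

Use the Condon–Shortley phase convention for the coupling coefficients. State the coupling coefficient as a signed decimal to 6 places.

triangle: 3!·0!·2!/6! = 12/720
(j±m)!: 2!·1!·2!·3!·1!·1! = 24
prefactor² = (2J+1)·Δ·N² = 6/5
  k=1: −1/(1!·2!·0!·1!·0!·1!) = -1/2
Σ = -1/2  ⇒  CG² = 6/5·(-1/2)² = 3/10
CG = −√(3/10) = -0.547723

-0.547723  (= −√(3/10))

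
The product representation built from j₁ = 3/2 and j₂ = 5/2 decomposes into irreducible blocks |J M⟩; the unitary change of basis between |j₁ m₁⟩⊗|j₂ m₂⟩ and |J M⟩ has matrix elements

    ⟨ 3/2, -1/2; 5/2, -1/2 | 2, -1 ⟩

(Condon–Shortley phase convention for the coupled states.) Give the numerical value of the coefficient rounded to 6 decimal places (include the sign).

√[5·2!1!3!/7! · 1!2!2!3!1!3!] = √(12/7)
  +(−1)^1/∏(1,1,1,1,0,2)! = -1/2  (running -1/2)
  +(−1)^2/∏(2,0,0,0,1,3)! = 1/12  (running -5/12)
⟨..|..⟩ = √(12/7)·(-5/12) = -0.545545

−√(25/84) = -0.545545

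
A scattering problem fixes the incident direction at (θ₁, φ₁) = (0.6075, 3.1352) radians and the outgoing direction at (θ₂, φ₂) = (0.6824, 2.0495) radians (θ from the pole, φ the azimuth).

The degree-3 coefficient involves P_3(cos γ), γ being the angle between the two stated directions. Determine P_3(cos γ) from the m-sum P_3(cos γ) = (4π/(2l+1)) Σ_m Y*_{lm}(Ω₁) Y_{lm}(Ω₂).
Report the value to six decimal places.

0.096877

Term-by-term m-sum for l=3 (normalisation 4π/7 = 1.795196):
  [-3]  conj(Y_{3,-3})(Ω₁) = (-0.077585, 0.001488) ; Y_{3,-3}(Ω₂) = (0.103705, 0.014053) ; Δ = (-0.008067, -0.000936)
  [-2]  conj(Y_{3,-2})(Ω₁) = (0.273392, -0.003496) ; Y_{3,-2}(Ω₂) = (-0.181585, 0.257942) ; Δ = (-0.048742, 0.071154)
  [-1]  conj(Y_{3,-1})(Ω₁) = (-0.437356, 0.002796) ; Y_{3,-1}(Ω₂) = (-0.188833, -0.363866) ; Δ = (0.083605, 0.158611)
  [+0]  conj(Y_{3,0})(Ω₁) = (0.113629, -0.000000) ; Y_{3,0}(Ω₂) = (0.003289, 0.000000) ; Δ = (0.000374, 0.000000)
  [+1]  conj(Y_{3,1})(Ω₁) = (0.437356, 0.002796) ; Y_{3,1}(Ω₂) = (0.188833, -0.363866) ; Δ = (0.083605, -0.158611)
  [+2]  conj(Y_{3,2})(Ω₁) = (0.273392, 0.003496) ; Y_{3,2}(Ω₂) = (-0.181585, -0.257942) ; Δ = (-0.048742, -0.071154)
  [+3]  conj(Y_{3,3})(Ω₁) = (0.077585, 0.001488) ; Y_{3,3}(Ω₂) = (-0.103705, 0.014053) ; Δ = (-0.008067, 0.000936)
Σ over m = (0.053965, 0.000000); ×(4π/7) → (0.096877, 0.000000). Real part: 0.096877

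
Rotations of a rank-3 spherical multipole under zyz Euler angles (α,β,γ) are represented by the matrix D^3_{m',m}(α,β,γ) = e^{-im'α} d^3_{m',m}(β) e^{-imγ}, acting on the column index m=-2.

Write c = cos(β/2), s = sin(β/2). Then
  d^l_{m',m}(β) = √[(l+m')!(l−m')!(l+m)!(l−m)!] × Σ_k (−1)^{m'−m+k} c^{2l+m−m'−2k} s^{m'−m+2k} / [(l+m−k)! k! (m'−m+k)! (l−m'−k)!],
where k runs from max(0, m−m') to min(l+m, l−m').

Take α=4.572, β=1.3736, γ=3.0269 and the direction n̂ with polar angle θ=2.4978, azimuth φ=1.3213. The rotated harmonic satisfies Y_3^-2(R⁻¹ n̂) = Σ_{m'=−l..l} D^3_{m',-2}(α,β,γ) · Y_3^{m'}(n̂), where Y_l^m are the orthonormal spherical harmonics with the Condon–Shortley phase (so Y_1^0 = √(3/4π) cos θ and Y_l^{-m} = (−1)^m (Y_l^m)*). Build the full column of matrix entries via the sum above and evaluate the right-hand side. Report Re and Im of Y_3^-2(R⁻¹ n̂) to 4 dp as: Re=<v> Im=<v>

Need the full column D^3_{m',-2} for m'=−3..3 at α=4.5720, β=1.3736, γ=3.0269.
cos(β/2)=0.773279, sin(β/2)=0.634066
d^3_{-3,-2}: single k=1 term ⇒ +0.429429;  D = +0.260073+0.341718i
d^3_{-2,-2}: k∈[0..1] ⇒ +0.213805 -0.718760 = -0.504955;  D = +0.440656-0.246579i
d^3_{-1,-2}: k∈[0..1] ⇒ -0.554390 +0.745490 = +0.191100;  D = -0.069065-0.178183i
d^3_{0,-2}: k∈[0..1] ⇒ +0.787362 -0.529384 = +0.257978;  D = +0.251220-0.058659i
d^3_{1,-2}: k∈[0..1] ⇒ -0.745490 +0.250616 = -0.494874;  D = -0.043984-0.492916i
d^3_{2,-2}: k∈[0..1] ⇒ +0.483259 -0.064984 = +0.418275;  D = -0.417723-0.021487i
d^3_{3,-2}: single k=0 term ⇒ -0.194126;  D = -0.037002+0.190567i
Y_3^{m'}(θ=2.4978,φ=1.3213) and Σ D·Y over m':
  (+0.2601+0.3417i)·(-0.0614+0.0661i)  (+0.4407-0.2466i)·(+0.2586+0.1409i)  (-0.0691-0.1782i)·(+0.1053-0.4133i)  (+0.2512-0.0587i)·(-0.0593+0.0000i)  (-0.0440-0.4929i)·(-0.1053-0.4133i)  (-0.4177-0.0215i)·(+0.2586-0.1409i)  (-0.0370+0.1906i)·(+0.0614+0.0661i)
Y_3^-2(R⁻¹ n̂) = -0.310667+0.140460i

Re=-0.3107 Im=0.1405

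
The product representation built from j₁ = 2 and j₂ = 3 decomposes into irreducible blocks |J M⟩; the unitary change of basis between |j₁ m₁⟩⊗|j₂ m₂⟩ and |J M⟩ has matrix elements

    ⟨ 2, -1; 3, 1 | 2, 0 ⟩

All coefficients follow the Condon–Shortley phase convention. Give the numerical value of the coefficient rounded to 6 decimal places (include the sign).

+0.377964

√[5·3!1!3!/8! · 1!3!4!2!2!2!] = √(36/7)
  +(−1)^2/∏(2,1,1,2,0,1)! = 1/4  (running 1/4)
  +(−1)^3/∏(3,0,0,1,1,2)! = -1/12  (running 1/6)
⟨..|..⟩ = √(36/7)·(1/6) = +0.377964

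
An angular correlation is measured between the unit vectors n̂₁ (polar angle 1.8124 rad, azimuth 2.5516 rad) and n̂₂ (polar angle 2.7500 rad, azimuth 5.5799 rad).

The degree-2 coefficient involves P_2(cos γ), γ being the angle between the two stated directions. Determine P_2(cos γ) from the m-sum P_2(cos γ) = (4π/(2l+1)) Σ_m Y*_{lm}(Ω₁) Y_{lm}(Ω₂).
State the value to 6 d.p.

Expand P_2 via completeness: Σ_{m} conj(Y_{2,m}) at Ω₁ times Y_{2,m} at Ω₂ —
  [-2]  conj(Y_{2,-2})(Ω₁) = 0.13872 - 0.33670j ; Y_{2,-2}(Ω₂) = 0.00920 + 0.05551j ; Δ = 0.01997 + 0.00460j
  [-1]  conj(Y_{2,-1})(Ω₁) = 0.14913 - 0.09985j ; Y_{2,-1}(Ω₂) = -0.20787 - 0.17625j ; Δ = -0.04860 - 0.00553j
  [+0]  conj(Y_{2,0})(Ω₁) = -0.26123 + 0.00000j ; Y_{2,0}(Ω₂) = 0.49296 + 0.00000j ; Δ = -0.12877 + 0.00000j
  [+1]  conj(Y_{2,1})(Ω₁) = -0.14913 - 0.09985j ; Y_{2,1}(Ω₂) = 0.20787 - 0.17625j ; Δ = -0.04860 + 0.00553j
  [+2]  conj(Y_{2,2})(Ω₁) = 0.13872 + 0.33670j ; Y_{2,2}(Ω₂) = 0.00920 - 0.05551j ; Δ = 0.01997 - 0.00460j
Σ over m = -0.18604 + 0.00000j; ×(4π/5) → -0.46756 + 0.00000j. Real part: -0.467564

-0.467564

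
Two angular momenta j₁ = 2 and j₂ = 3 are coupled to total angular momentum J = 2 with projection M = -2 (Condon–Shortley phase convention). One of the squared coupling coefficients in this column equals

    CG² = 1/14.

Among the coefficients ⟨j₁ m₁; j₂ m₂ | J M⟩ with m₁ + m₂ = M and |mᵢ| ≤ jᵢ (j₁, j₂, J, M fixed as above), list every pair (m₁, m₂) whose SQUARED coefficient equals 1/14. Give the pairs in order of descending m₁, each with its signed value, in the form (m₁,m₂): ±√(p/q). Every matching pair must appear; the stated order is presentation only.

Admissible pairs with m₁+m₂ = M = -2: (-2,0), (-1,-1), (0,-2), (1,-3)
  (m₁,m₂)=(1,-3): CG² = 5/14, CG = +√(5/14)
  (m₁,m₂)=(0,-2): CG² = 5/14, CG = −√(5/14)
  (m₁,m₂)=(-1,-1): CG² = 3/14, CG = +√(3/14)
  (m₁,m₂)=(-2,0): CG² = 1/14, CG = −√(1/14)   ← matches the target
Pairs with CG² = 1/14: (-2,0): −√(1/14)

(-2,0): −√(1/14)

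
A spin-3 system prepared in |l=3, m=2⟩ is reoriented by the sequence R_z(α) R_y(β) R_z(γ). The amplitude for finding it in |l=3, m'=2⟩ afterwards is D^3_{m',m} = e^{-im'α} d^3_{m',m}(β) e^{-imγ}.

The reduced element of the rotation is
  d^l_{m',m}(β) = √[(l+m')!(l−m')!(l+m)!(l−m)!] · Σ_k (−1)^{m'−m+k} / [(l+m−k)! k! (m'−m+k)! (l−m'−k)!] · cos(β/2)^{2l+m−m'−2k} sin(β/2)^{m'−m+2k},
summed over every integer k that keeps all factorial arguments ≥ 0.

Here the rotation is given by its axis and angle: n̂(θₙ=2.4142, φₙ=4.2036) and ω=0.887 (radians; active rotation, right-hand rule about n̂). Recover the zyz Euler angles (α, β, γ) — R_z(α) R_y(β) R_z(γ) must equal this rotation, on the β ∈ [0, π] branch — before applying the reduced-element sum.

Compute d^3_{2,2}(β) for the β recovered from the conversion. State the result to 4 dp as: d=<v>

d=0.4317

Axis–angle → zyz. n̂ = (sinθₙcosφₙ, sinθₙsinφₙ, cosθₙ) = (-0.323898, -0.580702, -0.746911), ω = 0.8870.
R = I cosω + sinω [n̂]ₓ + (1−cosω) n̂n̂ᵀ gives
  R = [+0.670374, +0.648255, -0.361058; -0.509725, +0.755923, +0.410805; +0.539239, -0.091353, +0.837183]
β = atan2(√(R₁₃²+R₂₃²), R₃₃) = 0.578683; α = atan2(R₂₃, R₁₃) mod 2π = 2.291833; γ = atan2(R₃₂, −R₃₁) mod 2π = 3.309411
d^3_{2,2}(β=0.5787) via the finite sum:
c=cos(0.578683/2)=0.958432, s=sin(0.578683/2)=0.285321; N=√[120·1·120·1]=120.000000
The bounds max(0,m−m')=0 and min(l+m,l−m')=1 give 2 terms
  k=0: (−1)^0·120.0000/(120)·0.9584^6·0.2853^0 = +0.775118
  k=1: (−1)^1·120.0000/(24)·0.9584^4·0.2853^2 = -0.343466
d^3_{2,2}(0.5787) = +0.775118 -0.343466 = +0.431652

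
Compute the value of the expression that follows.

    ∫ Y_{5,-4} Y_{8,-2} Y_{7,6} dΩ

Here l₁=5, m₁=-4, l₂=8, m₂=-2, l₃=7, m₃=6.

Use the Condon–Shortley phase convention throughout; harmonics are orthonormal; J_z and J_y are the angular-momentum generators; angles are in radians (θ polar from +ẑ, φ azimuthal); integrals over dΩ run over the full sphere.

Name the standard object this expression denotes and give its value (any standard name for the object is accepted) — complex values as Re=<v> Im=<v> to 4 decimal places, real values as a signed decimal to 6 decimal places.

This is a Gaunt coefficient — the integral of a triple product of spherical harmonics over the sphere.
m-sum 0 ✓  L=20 even ✓  3≤7≤13 ✓
Π(2lᵢ+1) = 11×17×15 = 2805
triangle coeff Δ(5,8,7) = 1/814773960
Σ_t [1,5]: t=1:−1/87091200 t=2:+1/4976640 t=3:−1/2073600 t=4:+1/4976640 t=5:−1/87091200 = -1/9676800
(3j)²=360/46189 [(5 8 7; 0 0 0)], sign=+1
Σ_t [5,6]: t=5:−1/1045094400 t=6:+1/15676416000 = -1/1119744000
(3j)²=28/4845 [(5 8 7; -4 -2 6)], sign=+1
⇒ 4πI² = 10080/79781
I = (+1)√(10080/79781/(4π)) = 0.10027106

Gaunt coefficient, +0.100271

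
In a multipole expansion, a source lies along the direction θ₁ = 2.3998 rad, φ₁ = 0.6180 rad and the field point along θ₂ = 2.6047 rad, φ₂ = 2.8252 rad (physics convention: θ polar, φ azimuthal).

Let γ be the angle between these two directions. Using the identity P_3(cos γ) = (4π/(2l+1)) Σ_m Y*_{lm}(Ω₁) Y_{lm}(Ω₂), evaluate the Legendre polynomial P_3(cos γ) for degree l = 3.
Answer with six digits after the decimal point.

Summing Y*_{l m}(θ₁,φ₁)·Y_{l m}(θ₂,φ₂) over m ∈ [−3, 3]; prefactor 4π/(2·3+1) = 1.795196:
  term(m=-3) = 0.00678 - 0.00238j   from Y*(Ω₁)=-0.03595 + 0.12354j, Y(Ω₂)=-0.03251 - 0.04538j
  term(m=-2) = -0.02320 + 0.07553j   from Y*(Ω₁)=-0.11300 - 0.32482j, Y(Ω₂)=-0.18525 - 0.13586j
  term(m=-1) = -0.09919 - 0.13422j   from Y*(Ω₁)=0.30569 + 0.21731j, Y(Ω₂)=-0.42289 - 0.13845j
  term(m=+0) = -0.01723 + 0.00000j   from Y*(Ω₁)=0.07765 + 0.00000j, Y(Ω₂)=-0.22190 + 0.00000j
  term(m=+1) = -0.09919 + 0.13422j   from Y*(Ω₁)=-0.30569 + 0.21731j, Y(Ω₂)=0.42289 - 0.13845j
  term(m=+2) = -0.02320 - 0.07553j   from Y*(Ω₁)=-0.11300 + 0.32482j, Y(Ω₂)=-0.18525 + 0.13586j
  term(m=+3) = 0.00678 + 0.00238j   from Y*(Ω₁)=0.03595 + 0.12354j, Y(Ω₂)=0.03251 - 0.04538j
Σ over m = -0.24845 - 0.00000j; ×(4π/7) → -0.44601 - 0.00000j. Real part: -0.446014

-0.446014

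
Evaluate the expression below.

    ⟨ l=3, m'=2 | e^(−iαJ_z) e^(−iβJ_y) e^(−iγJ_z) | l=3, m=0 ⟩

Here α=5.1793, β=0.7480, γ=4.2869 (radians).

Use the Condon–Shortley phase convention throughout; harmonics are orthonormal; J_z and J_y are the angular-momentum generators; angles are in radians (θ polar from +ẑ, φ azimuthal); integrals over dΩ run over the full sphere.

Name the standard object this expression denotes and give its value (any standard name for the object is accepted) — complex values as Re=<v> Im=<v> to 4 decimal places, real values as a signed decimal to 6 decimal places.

Wigner D-matrix element, Re=-0.2762 Im=0.3733

This is a Wigner D-matrix element — the rotation-matrix element ⟨l m'| R(α,β,γ) |l m⟩ in the angular-momentum basis.
D^3_{2,0}(5.1793,0.7480,4.2869) = e^{-i·2·5.1793}·d^3_{2,0}(0.7480)·e^{-i·0·4.2869}. Compute d first:
With c≡cos(β/2)=0.930873 and s≡sin(β/2)=0.365342, N=[120·1·6·6]^{1/2}=65.726707
The bounds max(0,m−m')=0 and min(l+m,l−m')=1 give 2 terms
  k=0: (−1)^2·65.7267/(12)·0.9309^4·0.3653^2 = +0.548936
  k=1: (−1)^3·65.7267/(12)·0.9309^2·0.3653^4 = -0.084555
d^3_{2,0}(0.7480) = +0.548936 -0.084555 = +0.464381
Attach z-rotation phases: D = e^{-i(2)(5.1793)}·(+0.464381)·e^{-i(0)(4.2869)} = -0.276198+0.373316i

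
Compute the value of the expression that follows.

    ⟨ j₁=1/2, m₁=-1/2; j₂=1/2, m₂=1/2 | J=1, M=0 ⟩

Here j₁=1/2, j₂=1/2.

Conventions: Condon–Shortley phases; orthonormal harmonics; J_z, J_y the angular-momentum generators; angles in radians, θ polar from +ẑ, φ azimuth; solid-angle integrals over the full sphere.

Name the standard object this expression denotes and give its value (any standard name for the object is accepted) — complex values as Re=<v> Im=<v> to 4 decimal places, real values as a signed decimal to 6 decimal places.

Clebsch–Gordan coefficient, +√(1/2) ≈ +0.707107

This is a Clebsch–Gordan (vector-coupling) coefficient.
√[3·0!1!1!/3! · 0!1!1!0!1!1!] = √(1/2)
  +(−1)^0/∏(0,0,1,1,0,0)! = 1  (running 1)
⟨..|..⟩ = √(1/2)·(1) = +0.707107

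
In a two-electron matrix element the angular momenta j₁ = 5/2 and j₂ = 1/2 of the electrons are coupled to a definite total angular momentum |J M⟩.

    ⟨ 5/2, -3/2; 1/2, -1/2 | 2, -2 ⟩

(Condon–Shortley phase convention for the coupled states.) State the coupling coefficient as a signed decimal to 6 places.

√[5·1!4!0!/6! · 1!4!0!1!0!4!] = √(96)
  +(−1)^0/∏(0,1,4,0,0,0)! = 1/24  (running 1/24)
⟨..|..⟩ = √(96)·(1/24) = +0.408248

+√(1/6) ≈ +0.408248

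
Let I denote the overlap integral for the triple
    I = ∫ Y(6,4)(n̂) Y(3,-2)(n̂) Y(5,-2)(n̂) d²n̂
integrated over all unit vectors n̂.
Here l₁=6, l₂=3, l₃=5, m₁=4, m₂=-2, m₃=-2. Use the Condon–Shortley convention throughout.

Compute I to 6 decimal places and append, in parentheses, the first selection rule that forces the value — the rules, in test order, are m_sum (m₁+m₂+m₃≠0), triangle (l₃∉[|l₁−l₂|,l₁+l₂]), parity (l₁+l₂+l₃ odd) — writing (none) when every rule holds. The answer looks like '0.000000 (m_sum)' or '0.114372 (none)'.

m-sum 0 ✓  L=14 even ✓  3≤5≤9 ✓
Π(2lᵢ+1) = 13×7×11 = 1001
triangle coeff Δ(6,3,5) = 1/675675
Σ_t [1,3]: t=1:−1/8640 t=2:+1/2304 t=3:−1/8640 = 7/34560
(3j)²=7/429 [(6 3 5; 0 0 0)], sign=-1
Σ_t [0,1]: t=0:+1/34560 t=1:−1/60480 = 1/80640
(3j)²=6/1001 [(6 3 5; 4 -2 -2)], sign=-1
⇒ 4πI² = 14/143
I = (+1)√(14/143/(4π)) = 0.08826552
No selection rule forces the value: the integral is nonzero (none).

0.088266 (none)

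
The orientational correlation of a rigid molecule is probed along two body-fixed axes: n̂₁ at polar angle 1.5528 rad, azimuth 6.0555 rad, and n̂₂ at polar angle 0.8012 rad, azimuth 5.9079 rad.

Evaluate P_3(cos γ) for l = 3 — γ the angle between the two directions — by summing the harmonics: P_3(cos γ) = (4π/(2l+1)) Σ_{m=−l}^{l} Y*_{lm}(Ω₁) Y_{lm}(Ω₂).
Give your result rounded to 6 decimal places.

Addition theorem: P_3(cos γ) = (4π/7) Σ_m Y*_{lm}(Ω₁) Y_{lm}(Ω₂), m = −3…3:
  m=-3: Y*=(0.323461, -0.263210)  Y=(0.066522, 0.139509)  product (0.058238, 0.027617)
  m=-2: Y*=(0.016512, -0.008086)  Y=(0.268246, 0.250183)  product (0.006452, 0.001962)
  m=-1: Y*=(-0.314279, 0.072819)  Y=(0.306868, 0.120892)  product (-0.105245, -0.015648)
  m=+0: Y*=(-0.020135, -0.000000)  Y=(-0.150350, 0.000000)  product (0.003027, 0.000000)
  m=+1: Y*=(0.314279, 0.072819)  Y=(-0.306868, 0.120892)  product (-0.105245, 0.015648)
  m=+2: Y*=(0.016512, 0.008086)  Y=(0.268246, -0.250183)  product (0.006452, -0.001962)
  m=+3: Y*=(-0.323461, -0.263210)  Y=(-0.066522, 0.139509)  product (0.058238, -0.027617)
Total Σ_m = (-0.078084, 0.000000). Multiply by 1.795196: (-0.140176, 0.000000). P_3(cos γ) = -0.140176

-0.140176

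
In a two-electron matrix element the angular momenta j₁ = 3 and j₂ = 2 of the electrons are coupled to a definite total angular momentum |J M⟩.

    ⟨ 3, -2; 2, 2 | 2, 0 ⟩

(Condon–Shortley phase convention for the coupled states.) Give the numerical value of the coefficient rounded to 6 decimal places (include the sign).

j₁+j₂−J=3  J+j₁−j₂=3  J−j₁+j₂=1  j₁+j₂+J+1=8
(j₁±m₁, j₂±m₂, J±M) = (1,5,4,0,2,2)
P² = 360/7
sum k=3..3:
  [3] −1/12 = -1/12
S = -1/12
C² = P²·S² = 5/14 ; C = -0.597614

-0.597614  (= −√(5/14))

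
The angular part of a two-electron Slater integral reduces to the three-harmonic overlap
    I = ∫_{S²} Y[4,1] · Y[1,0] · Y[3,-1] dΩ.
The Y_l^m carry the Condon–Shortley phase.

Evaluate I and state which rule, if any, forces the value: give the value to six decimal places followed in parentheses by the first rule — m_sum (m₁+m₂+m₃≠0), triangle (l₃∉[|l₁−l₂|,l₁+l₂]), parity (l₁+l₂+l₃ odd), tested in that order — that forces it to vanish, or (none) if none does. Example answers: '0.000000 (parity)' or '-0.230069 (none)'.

-0.238414 (none)

Checks pass: Σm=0; 8 even; l₃=3∈[3,5].
(2·4+1)(2·1+1)(2·3+1) = 189
Δ: 2! 6! 0! / 9! → 1/252
sum: t=1:−1/36 = -1/36
3j²(4 1 3; 0 0 0) = Δ·Π!·Σ² = 4/63  (sign +1)
sum: t=1:−1/48 = -1/48
3j²(4 1 3; 1 0 -1) = Δ·Π!·Σ² = 5/84  (sign -1)
combine: 4πI² = 189·4/63·5/84 = 5/7
take √, sign -1: I = -0.23841361
No selection rule forces the value: the integral is nonzero (none).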